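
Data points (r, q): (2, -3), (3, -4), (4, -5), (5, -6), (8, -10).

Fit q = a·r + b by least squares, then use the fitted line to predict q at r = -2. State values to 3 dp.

With design matrix A, AᵀA = [[118, 22]; [22, 5]] and Aᵀq = [-148, -28]ᵀ.
det = 118·5 − 22² = 106.
a = ((-148)·5 − 22·(-28))/106 = -62/53; b = (118·(-28) − 22·(-148))/106 = -24/53.
At r = -2: q̂ = (-62/53)·(-2) + (-24/53)·(1) = 100/53.

q̂ = 1.887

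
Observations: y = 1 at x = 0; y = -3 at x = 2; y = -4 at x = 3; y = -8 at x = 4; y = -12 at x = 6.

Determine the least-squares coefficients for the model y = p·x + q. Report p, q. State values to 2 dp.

p = -2.20, q = 1.40

Sums needed: Σx·x = 65, Σx = 15, Σ1 = 5.
Right-hand side: Σx·y = -122, Σy = -26.
Normal equations: [[65, 15]; [15, 5]]·[p, q]ᵀ = [-122, -26]ᵀ.
det = 65·5 − 15² = 100.
p = ((-122)·5 − 15·(-26))/100 = -11/5; q = (65·(-26) − 15·(-122))/100 = 7/5.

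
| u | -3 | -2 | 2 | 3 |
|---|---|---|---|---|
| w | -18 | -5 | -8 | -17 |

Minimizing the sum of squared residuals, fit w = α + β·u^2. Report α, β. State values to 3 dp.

α = 2.300, β = -2.200

Sums needed: Σ1 = 4, Σu^2 = 26, Σu^2·u^2 = 194.
Right-hand side: Σw = -48, Σu^2·w = -367.
So AᵀA·[α, β]ᵀ = Aᵀw: [[4, 26]; [26, 194]]·[α, β]ᵀ = [-48, -367]ᵀ.
det = 4·194 − 26² = 100.
α = ((-48)·194 − 26·(-367))/100 = 23/10; β = (4·(-367) − 26·(-48))/100 = -11/5.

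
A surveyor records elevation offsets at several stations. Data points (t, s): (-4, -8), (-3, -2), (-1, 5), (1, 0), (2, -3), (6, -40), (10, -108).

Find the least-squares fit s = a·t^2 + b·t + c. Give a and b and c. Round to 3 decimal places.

The normal equations are: 11651·a + 1133·b + 167·c = -12393;  1133·a + 167·b + 11·c = -1293;  167·a + 11·b + 7·c = -156.
Solving the 3×3 system (Gaussian elimination) gives a = -450311/454934, b = -565597/454934, c = 746700/227467.

a = -0.990, b = -1.243, c = 3.283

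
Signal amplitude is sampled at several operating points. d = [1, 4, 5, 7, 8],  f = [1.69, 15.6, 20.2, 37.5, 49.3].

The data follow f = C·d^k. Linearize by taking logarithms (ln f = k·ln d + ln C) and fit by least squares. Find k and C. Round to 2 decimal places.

k = 1.60, C = 1.67

With ln fᵢ as the transformed response and ln dᵢ as the regressor:
Over the data: Σln d = 7.0211, Σ(ln d)² = 12.6227, Σln f = 13.7999, Σln d·ln f = 23.8041.
Normal system: [[12.6227, 7.0211]; [7.0211, 5]]·[k, ln C]ᵀ = [23.8041, 13.7999]ᵀ.
Solving (det = 13.8181): k = 1.60153, ln C = 0.51110, so C = exp(0.51110) = 1.66712.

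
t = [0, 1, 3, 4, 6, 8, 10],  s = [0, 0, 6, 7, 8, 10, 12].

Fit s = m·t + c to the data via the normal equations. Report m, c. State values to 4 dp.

Entries of AᵀA: Σt·t = 226, Σt = 32, Σ1 = 7.
Right-hand side: Σt·s = 294, Σs = 43.
Normal equations: [[226, 32]; [32, 7]]·[m, c]ᵀ = [294, 43]ᵀ.
Determinant 226·7 − 32² = 558.
m = (294·7 − 32·43)/558 = 11/9; c = (226·43 − 32·294)/558 = 5/9.

m = 1.2222, c = 0.5556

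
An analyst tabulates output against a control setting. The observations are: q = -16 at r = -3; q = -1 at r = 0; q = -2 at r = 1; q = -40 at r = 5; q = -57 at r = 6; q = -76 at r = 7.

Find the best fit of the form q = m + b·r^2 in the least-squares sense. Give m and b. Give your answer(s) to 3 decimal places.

m = -1.242, b = -1.538

Normal-equation sums: Σ1 = 6, Σr^2 = 120, Σr^2·r^2 = 4404.
For Xᵀq: Σq = -192, Σr^2·q = -6922.
Eliminating b: 4404·(row 1) − 120·(row 2) gives 12024·m = 4404·(-192) − 120·(-6922) = -14928, so m = -622/501.
Then b = ((-6922) − 120·(-622/501))/4404 = -1541/1002.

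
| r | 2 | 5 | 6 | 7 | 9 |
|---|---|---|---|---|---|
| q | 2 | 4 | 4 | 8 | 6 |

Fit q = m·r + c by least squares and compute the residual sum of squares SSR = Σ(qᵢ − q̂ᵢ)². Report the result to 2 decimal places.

Setting ∂/∂m … = 0 gives: 195·m + 29·c = 158;  29·m + 5·c = 24.
Determinant 195·5 − 29² = 134.
m = (158·5 − 29·24)/134 = 47/67; c = (195·24 − 29·158)/134 = 49/67.
Residuals: -9/67, -16/67, -63/67, 158/67, -70/67; SSR = 510/67.

SSR = 7.61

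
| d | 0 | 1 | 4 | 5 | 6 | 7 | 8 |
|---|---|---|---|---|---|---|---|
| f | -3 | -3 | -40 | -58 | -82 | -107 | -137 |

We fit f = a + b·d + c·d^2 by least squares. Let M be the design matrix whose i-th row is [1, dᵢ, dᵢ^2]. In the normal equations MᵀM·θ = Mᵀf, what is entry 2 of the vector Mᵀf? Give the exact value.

-2790

Entry 2 ↔ basis d, so (Mᵀf)_{2} = Σᵢ (d)·fᵢ = (0)·(-3) + (1)·(-3) + (4)·(-40) + (5)·(-58) + (6)·(-82) + (7)·(-107) + (8)·(-137) = -2790.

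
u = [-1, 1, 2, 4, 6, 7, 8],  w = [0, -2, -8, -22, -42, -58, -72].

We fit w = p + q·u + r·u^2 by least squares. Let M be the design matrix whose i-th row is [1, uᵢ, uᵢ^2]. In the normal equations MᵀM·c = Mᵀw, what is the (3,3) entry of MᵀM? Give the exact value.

8067

Row 3 ↔ basis u^2, column 3 ↔ basis u^2, so (MᵀM)_{3,3} = Σᵢ (u^2)·(u^2) = (1)·(1) + (1)·(1) + (4)·(4) + (16)·(16) + (36)·(36) + (49)·(49) + (64)·(64) = 8067.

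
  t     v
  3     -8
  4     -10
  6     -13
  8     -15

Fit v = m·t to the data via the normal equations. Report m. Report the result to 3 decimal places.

m = -2.096

Compute the Gram sums: Σt·t = 125.
Moment sums: Σt·v = -262.
So MᵀM·[m]ᵀ = Mᵀv: [[125]]·[m]ᵀ = [-262]ᵀ.
m = (-262)/125 = -2.096.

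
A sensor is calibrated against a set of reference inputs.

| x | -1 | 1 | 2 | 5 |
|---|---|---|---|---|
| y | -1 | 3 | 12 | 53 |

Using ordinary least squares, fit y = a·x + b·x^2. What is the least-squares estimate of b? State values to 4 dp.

b = 1.6292

The normal equations are: 31·a + 133·b = 293;  133·a + 643·b = 1375.
det = 31·643 − 133² = 2244.
a = (293·643 − 133·1375)/2244 = 1381/561; b = (31·1375 − 133·293)/2244 = 914/561.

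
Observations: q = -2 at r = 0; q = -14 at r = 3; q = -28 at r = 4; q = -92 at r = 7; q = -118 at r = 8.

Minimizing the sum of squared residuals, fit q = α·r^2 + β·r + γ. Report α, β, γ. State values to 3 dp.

Setting ∂/∂α … = 0 gives: 6834·α + 946·β + 138·γ = -12634;  946·α + 138·β + 22·γ = -1742;  138·α + 22·β + 5·γ = -254.
Row-reducing yields α = -12591/6158, β = 10213/6158, γ = -5126/3079.

α = -2.045, β = 1.658, γ = -1.665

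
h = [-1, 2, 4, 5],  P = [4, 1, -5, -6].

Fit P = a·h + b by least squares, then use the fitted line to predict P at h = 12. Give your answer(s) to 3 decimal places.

From the data, Σh·h = 46, Σh = 10, Σ1 = 4.
Moment sums: Σh·P = -52, ΣP = -6.
So MᵀM·[a, b]ᵀ = MᵀP: [[46, 10]; [10, 4]]·[a, b]ᵀ = [-52, -6]ᵀ.
Determinant 46·4 − 10² = 84.
a = ((-52)·4 − 10·(-6))/84 = -37/21; b = (46·(-6) − 10·(-52))/84 = 61/21.
At h = 12: P̂ = (-37/21)·(12) + (61/21)·(1) = -383/21.

P̂ = -18.238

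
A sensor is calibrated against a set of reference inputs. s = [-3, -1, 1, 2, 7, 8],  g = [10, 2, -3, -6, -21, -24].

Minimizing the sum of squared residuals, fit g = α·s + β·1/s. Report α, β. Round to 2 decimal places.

α = -3.03, β = 0.36

With design matrix A, AᵀA = [[128, 6]; [6, 67657/28224]] and Aᵀg = [-386, -52/3]ᵀ.
Δ = 128·(67657/28224) − 6² = 119438/441.
α = ((-386)·(67657/28224) − 6·(-52/3))/(119438/441) = -11590153/3822016; β = (128·(-52/3) − 6·(-386))/(119438/441) = 21462/59719.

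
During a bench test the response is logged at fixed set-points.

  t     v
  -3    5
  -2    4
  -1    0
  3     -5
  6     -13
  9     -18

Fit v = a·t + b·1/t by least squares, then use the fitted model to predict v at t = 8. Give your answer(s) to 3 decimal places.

From the data, Σt·t = 140, Σt·1/t = 6, Σ1/t·1/t = 245/162.
And Σt·v = -278, Σ1/t·v = -19/2.
Δ = 140·(245/162) − 6² = 14234/81.
a = ((-278)·(245/162) − 6·(-19/2))/(14234/81) = -14719/7117; b = (140·(-19/2) − 6·(-278))/(14234/81) = 13689/7117.
At t = 8: v̂ = (-14719/7117)·(8) + (13689/7117)·(1/8) = -928327/56936.

v̂ = -16.305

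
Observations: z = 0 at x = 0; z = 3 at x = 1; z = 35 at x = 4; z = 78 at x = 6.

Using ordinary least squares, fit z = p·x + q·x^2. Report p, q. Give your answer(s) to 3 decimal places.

With design matrix M, MᵀM = [[53, 281]; [281, 1553]] and Mᵀz = [611, 3371]ᵀ.
Eliminating q: 1553·(row 1) − 281·(row 2) gives 3348·p = 1553·611 − 281·3371 = 1632, so p = 136/279.
Then q = (3371 − 281·(136/279))/1553 = 581/279.

p = 0.487, q = 2.082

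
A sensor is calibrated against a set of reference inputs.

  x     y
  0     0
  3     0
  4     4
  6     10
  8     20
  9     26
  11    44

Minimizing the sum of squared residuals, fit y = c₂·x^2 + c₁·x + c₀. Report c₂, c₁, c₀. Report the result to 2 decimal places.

Sums needed: Σx^2·x^2 = 26931, Σx^2·x = 2879, Σx^2 = 327, Σx·x = 327, Σx = 41, Σ1 = 7.
For Mᵀy: Σx^2·y = 9134, Σx·y = 954, Σy = 104.
MᵀM·[c₂, c₁, c₀]ᵀ = Mᵀy becomes [[26931, 2879, 327]; [2879, 327, 41]; [327, 41, 7]]·[c₂, c₁, c₀]ᵀ = [9134, 954, 104]ᵀ.
Inverting the 3×3 Gram matrix, [c₂, c₁, c₀]ᵀ = [68307/146321, -176941/146321, 19368/146321]ᵀ.

c₂ = 0.47, c₁ = -1.21, c₀ = 0.13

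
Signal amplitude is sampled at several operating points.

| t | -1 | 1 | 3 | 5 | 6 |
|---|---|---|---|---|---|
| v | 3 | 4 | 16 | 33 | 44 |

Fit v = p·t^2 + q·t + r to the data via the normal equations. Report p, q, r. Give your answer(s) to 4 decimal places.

p = 0.9389, q = 1.2732, r = 2.9144

MᵀM·[p, q, r]ᵀ = Mᵀv reads: 2004·p + 368·q + 72·r = 2560;  368·p + 72·q + 14·r = 478;  72·p + 14·q + 5·r = 100.
(Σt^2·t^2 = 2004, Σt^2·t = 368, Σt^2 = 72, Σt·t = 72, Σt = 14, Σ1 = 5, Σt^2·v = 2560, Σt·v = 478, Σv = 100.)
Inverting the 3×3 Gram matrix, [p, q, r]ᵀ = [1184/1261, 247/194, 3675/1261]ᵀ.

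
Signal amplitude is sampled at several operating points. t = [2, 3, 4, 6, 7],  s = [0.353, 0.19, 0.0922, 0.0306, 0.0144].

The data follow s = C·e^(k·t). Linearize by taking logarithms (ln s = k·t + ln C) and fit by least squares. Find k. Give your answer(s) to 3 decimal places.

Linearized form: ln s = k·t + ln C. From the 5 transformed points,
Σt = 22.0000, Σ(t)² = 114.0000, Σln s = -12.8131, Σt·ln s = -67.2042.
Equations: 114.0000·k + 22.0000·ln C = -67.2042;  22.0000·k + 5·ln C = -12.8131.
Slope k = (n·Σt·ln s − Σt·Σln s)/(n·Σ(t)² − (Σt)²) = (5·-67.2042 − 22.0000·-12.8131)/86.0000 = -0.62945; ln C = (Σln s − k·Σt)/n = 0.20696.

k = -0.629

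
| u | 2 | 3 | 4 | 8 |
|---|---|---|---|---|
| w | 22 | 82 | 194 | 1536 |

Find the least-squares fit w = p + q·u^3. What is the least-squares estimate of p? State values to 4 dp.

p = 0.2621

Setting ∂/∂p … = 0 gives: 4·p + 611·q = 1834;  611·p + 267033·q = 801238.
(Σ1 = 4, Σu^3 = 611, Σu^3·u^3 = 267033, Σw = 1834, Σu^3·w = 801238.)
det = 4·267033 − 611² = 694811.
p = (1834·267033 − 611·801238)/694811 = 14008/53447; q = (4·801238 − 611·1834)/694811 = 2084378/694811.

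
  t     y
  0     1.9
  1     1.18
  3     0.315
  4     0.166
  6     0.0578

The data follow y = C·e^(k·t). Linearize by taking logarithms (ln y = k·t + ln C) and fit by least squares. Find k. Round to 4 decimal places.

Taking logs, ln y = k·t + ln C, so regress ln y on t.
Σt = 14.0000, Σ(t)² = 62.0000, Σln y = -4.9943, Σt·ln y = -27.5877.
Equations: 62.0000·k + 14.0000·ln C = -27.5877;  14.0000·k + 5·ln C = -4.9943.
Slope k = (n·Σt·ln y − Σt·Σln y)/(n·Σ(t)² − (Σt)²) = (5·-27.5877 − 14.0000·-4.9943)/114.0000 = -0.59665; ln C = (Σln y − k·Σt)/n = 0.67174.

k = -0.5966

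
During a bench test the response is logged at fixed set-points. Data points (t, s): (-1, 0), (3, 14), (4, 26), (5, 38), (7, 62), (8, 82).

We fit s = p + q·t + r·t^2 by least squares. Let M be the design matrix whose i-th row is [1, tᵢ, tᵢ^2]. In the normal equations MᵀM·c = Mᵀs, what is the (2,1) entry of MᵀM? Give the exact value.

26

Row 2 ↔ basis t, column 1 ↔ basis 1, so (MᵀM)_{2,1} = Σᵢ t = (-1)·(1) + (3)·(1) + (4)·(1) + (5)·(1) + (7)·(1) + (8)·(1) = 26.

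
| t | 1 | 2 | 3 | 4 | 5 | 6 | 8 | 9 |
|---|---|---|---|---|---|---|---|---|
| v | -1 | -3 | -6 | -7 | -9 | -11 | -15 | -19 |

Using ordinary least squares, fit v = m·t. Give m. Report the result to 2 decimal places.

m = -1.93

With design matrix X, XᵀX = [[236]] and Xᵀv = [-455]ᵀ.
Hence m = -455 / 236 ≈ -1.92797.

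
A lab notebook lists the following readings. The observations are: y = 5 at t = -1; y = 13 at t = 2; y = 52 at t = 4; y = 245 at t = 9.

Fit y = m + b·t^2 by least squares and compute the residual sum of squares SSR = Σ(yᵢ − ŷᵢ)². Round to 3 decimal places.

SSR = 4.749

The normal equations are: 4·m + 102·b = 315;  102·m + 6834·b = 20734.
(Σ1 = 4, Σt^2 = 102, Σt^2·t^2 = 6834, Σy = 315, Σt^2·y = 20734.)
Δ = 4·6834 − 102² = 16932.
m = (315·6834 − 102·20734)/16932 = 371/166; b = (4·20734 − 102·315)/16932 = 25403/8466.
Residuals: -997/4233, -10475/8466, 14863/8466, -399/1411; SSR = 40201/8466.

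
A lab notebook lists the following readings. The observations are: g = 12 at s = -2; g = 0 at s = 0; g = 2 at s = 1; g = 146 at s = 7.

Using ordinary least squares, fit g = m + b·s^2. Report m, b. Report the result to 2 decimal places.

XᵀX·[m, b]ᵀ = Xᵀg reads: 4·m + 54·b = 160;  54·m + 2418·b = 7204.
Determinant 4·2418 − 54² = 6756.
m = (160·2418 − 54·7204)/6756 = -178/563; b = (4·7204 − 54·160)/6756 = 5044/1689.

m = -0.32, b = 2.99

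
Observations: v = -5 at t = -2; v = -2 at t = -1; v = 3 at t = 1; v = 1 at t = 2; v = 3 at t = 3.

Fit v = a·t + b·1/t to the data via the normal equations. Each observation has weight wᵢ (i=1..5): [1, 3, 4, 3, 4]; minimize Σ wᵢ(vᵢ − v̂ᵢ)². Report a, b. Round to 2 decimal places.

a = 0.74, b = 1.77

Entries of AᵀWA: Σwᵢ·t·t = 59, Σwᵢ·t·1/t = 15, Σwᵢ·1/t·1/t = 76/9.
And Σwᵢ·t·v = 70, Σwᵢ·1/t·v = 26.
So AᵀWA·[a, b]ᵀ = AᵀWv: [[59, 15]; [15, 76/9]]·[a, b]ᵀ = [70, 26]ᵀ.
Determinant 59·(76/9) − 15² = 2459/9.
a = (70·(76/9) − 15·26)/(2459/9) = 1810/2459; b = (59·26 − 15·70)/(2459/9) = 4356/2459.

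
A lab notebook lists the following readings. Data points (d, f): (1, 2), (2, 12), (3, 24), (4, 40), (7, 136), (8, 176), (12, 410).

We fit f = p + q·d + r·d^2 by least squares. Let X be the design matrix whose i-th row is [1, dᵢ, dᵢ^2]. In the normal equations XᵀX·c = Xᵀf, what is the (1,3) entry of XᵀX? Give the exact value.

287

Row 1 ↔ basis 1, column 3 ↔ basis d^2, so (XᵀX)_{1,3} = Σᵢ d^2 = (1)·(1) + (1)·(4) + (1)·(9) + (1)·(16) + (1)·(49) + (1)·(64) + (1)·(144) = 287.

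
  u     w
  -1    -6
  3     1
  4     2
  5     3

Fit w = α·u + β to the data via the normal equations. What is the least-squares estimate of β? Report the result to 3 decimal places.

The normal equations are: 51·α + 11·β = 32;  11·α + 4·β = 0.
Δ = 51·4 − 11² = 83.
α = (32·4 − 11·0)/83 = 128/83; β = (51·0 − 11·32)/83 = -352/83.

β = -4.241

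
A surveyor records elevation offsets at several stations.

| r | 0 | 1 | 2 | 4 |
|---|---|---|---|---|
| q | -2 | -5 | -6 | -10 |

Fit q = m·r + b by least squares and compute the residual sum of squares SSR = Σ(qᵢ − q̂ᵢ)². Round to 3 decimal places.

SSR = 0.686

Setting ∂/∂m … = 0 gives: 21·m + 7·b = -57;  7·m + 4·b = -23.
Δ = 21·4 − 7² = 35.
m = ((-57)·4 − 7·(-23))/35 = -67/35; b = (21·(-23) − 7·(-57))/35 = -12/5.
Residuals: 2/5, -24/35, 8/35, 2/35; SSR = 24/35.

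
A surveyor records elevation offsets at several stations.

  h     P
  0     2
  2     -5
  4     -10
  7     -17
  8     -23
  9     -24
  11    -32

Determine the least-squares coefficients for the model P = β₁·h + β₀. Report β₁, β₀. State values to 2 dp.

β₁ = -2.98, β₀ = 1.88

The normal system AᵀA·[β₁, β₀]ᵀ = AᵀP is [[335, 41]; [41, 7]]·[β₁, β₀]ᵀ = [-921, -109]ᵀ.
Eliminating β₀: 7·(row 1) − 41·(row 2) gives 664·β₁ = 7·(-921) − 41·(-109) = -1978, so β₁ = -989/332.
Then β₀ = ((-109) − 41·(-989/332))/7 = 623/332.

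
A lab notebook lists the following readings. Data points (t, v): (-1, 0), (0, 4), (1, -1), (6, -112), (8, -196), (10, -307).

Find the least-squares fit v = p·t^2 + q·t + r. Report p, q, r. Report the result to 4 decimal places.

MᵀM·[p, q, r]ᵀ = Mᵀv reads: 15394·p + 1728·q + 202·r = -47277;  1728·p + 202·q + 24·r = -5311;  202·p + 24·q + 6·r = -612.
(Σt^2·t^2 = 15394, Σt^2·t = 1728, Σt^2 = 202, Σt·t = 202, Σt = 24, Σ1 = 6, Σt^2·v = -47277, Σt·v = -5311, Σv = -612.)
Inverting the 3×3 Gram matrix, [p, q, r]ᵀ = [-290067/96740, -9533/9674, 279429/96740]ᵀ.

p = -2.9984, q = -0.9854, r = 2.8885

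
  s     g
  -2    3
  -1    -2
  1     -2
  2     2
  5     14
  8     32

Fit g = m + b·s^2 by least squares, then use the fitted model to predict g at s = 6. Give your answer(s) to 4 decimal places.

Forming MᵀM = [[6, 99]; [99, 4755]] and Mᵀg = [47, 2414]ᵀ gives MᵀM·[m, b]ᵀ = Mᵀg.
Eliminating b: 4755·(row 1) − 99·(row 2) gives 18729·m = 4755·47 − 99·2414 = -15501, so m = -5167/6243.
Then b = (2414 − 99·(-5167/6243))/4755 = 3277/6243.
At s = 6: ĝ = (-5167/6243)·(1) + (3277/6243)·(36) = 112805/6243.

ĝ = 18.0690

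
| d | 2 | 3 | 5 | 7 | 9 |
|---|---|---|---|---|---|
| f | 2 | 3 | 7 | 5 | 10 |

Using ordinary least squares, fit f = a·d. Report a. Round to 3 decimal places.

The normal system AᵀA·[a]ᵀ = Aᵀf is [[168]]·[a]ᵀ = [173]ᵀ.
a = 173/168 = 1.02976.

a = 1.030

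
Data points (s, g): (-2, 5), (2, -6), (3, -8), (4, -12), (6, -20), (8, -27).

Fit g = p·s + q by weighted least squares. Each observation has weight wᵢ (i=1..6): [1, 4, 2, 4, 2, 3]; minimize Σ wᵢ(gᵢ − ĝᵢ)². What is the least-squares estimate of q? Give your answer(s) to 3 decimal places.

Sums needed: Σwᵢ·s·s = 366, Σwᵢ·s = 64, Σwᵢ·1 = 16.
For AᵀWg: Σwᵢ·s·g = -1186, Σwᵢ·g = -204.
AᵀWA·[p, q]ᵀ = AᵀWg becomes [[366, 64]; [64, 16]]·[p, q]ᵀ = [-1186, -204]ᵀ.
Eliminating q: 16·(row 1) − 64·(row 2) gives 1760·p = 16·(-1186) − 64·(-204) = -5920, so p = -37/11.
Then q = ((-204) − 64·(-37/11))/16 = 31/44.

q = 0.705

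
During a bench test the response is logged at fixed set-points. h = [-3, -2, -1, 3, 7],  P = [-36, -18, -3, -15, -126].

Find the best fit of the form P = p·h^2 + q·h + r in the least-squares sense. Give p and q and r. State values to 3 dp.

The normal equations are: 2580·p + 334·q + 72·r = -6708;  334·p + 72·q + 4·r = -780;  72·p + 4·q + 5·r = -198.
(Σh^2·h^2 = 2580, Σh^2·h = 334, Σh^2 = 72, Σh·h = 72, Σh = 4, Σ1 = 5, Σh^2·P = -6708, Σh·P = -780, ΣP = -198.)
Solving the 3×3 system (Gaussian elimination) gives p = -8994/2863, q = 10266/2863, r = 7926/2863.

p = -3.141, q = 3.586, r = 2.768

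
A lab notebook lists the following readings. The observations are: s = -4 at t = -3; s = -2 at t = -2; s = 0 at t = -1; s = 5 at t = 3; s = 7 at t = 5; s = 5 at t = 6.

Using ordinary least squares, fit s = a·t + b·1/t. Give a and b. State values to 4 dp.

a = 1.1829, b = -0.5613

MᵀM·[a, b]ᵀ = Mᵀs reads: 84·a + 6·b = 96;  6·a + (77/50)·b = 187/30.
(Σt·t = 84, Σt·1/t = 6, Σ1/t·1/t = 77/50, Σt·s = 96, Σ1/t·s = 187/30.)
det = 84·(77/50) − 6² = 2334/25.
a = (96·(77/50) − 6·(187/30))/(2334/25) = 2761/2334; b = (84·(187/30) − 6·96)/(2334/25) = -655/1167.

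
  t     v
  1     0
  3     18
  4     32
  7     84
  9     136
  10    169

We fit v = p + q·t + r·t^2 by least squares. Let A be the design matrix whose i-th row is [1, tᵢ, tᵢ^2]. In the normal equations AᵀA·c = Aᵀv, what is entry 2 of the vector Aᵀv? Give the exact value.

3684

Entry 2 ↔ basis t, so (Aᵀv)_{2} = Σᵢ (t)·vᵢ = (1)·(0) + (3)·(18) + (4)·(32) + (7)·(84) + (9)·(136) + (10)·(169) = 3684.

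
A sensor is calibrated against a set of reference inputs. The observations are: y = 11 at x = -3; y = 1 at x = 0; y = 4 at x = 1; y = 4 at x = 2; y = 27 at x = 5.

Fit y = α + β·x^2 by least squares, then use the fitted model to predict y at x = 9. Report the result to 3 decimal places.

ŷ = 84.103

Sums needed: Σ1 = 5, Σx^2 = 39, Σx^2·x^2 = 723.
Right-hand side: Σy = 47, Σx^2·y = 794.
MᵀM·[α, β]ᵀ = Mᵀy becomes [[5, 39]; [39, 723]]·[α, β]ᵀ = [47, 794]ᵀ.
det = 5·723 − 39² = 2094.
α = (47·723 − 39·794)/2094 = 1005/698; β = (5·794 − 39·47)/2094 = 2137/2094.
At x = 9: ŷ = (1005/698)·(1) + (2137/2094)·(81) = 29352/349.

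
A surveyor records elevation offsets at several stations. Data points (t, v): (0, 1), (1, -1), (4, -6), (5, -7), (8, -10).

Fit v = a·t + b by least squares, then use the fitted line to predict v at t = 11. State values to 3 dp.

The normal system XᵀX·[a, b]ᵀ = Xᵀv is [[106, 18]; [18, 5]]·[a, b]ᵀ = [-140, -23]ᵀ.
Eliminating b: 5·(row 1) − 18·(row 2) gives 206·a = 5·(-140) − 18·(-23) = -286, so a = -143/103.
Then b = ((-23) − 18·(-143/103))/5 = 41/103.
At t = 11: v̂ = (-143/103)·(11) + (41/103)·(1) = -1532/103.

v̂ = -14.874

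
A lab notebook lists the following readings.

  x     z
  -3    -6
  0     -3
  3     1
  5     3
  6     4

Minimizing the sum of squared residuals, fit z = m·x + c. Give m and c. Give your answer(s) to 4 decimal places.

m = 1.1350, c = -2.6971

Entries of MᵀM: Σx·x = 79, Σx = 11, Σ1 = 5.
Moment sums: Σx·z = 60, Σz = -1.
Normal equations: [[79, 11]; [11, 5]]·[m, c]ᵀ = [60, -1]ᵀ.
Determinant 79·5 − 11² = 274.
m = (60·5 − 11·(-1))/274 = 311/274; c = (79·(-1) − 11·60)/274 = -739/274.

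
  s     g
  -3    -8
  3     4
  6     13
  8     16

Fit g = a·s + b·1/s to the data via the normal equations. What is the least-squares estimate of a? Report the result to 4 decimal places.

a = 2.0604

MᵀM·[a, b]ᵀ = Mᵀg reads: 118·a + 4·b = 242;  4·a + (17/64)·b = 49/6.
(Σs·s = 118, Σs·1/s = 4, Σ1/s·1/s = 17/64, Σs·g = 242, Σ1/s·g = 49/6.)
Δ = 118·(17/64) − 4² = 491/32.
a = (242·(17/64) − 4·(49/6))/(491/32) = 3035/1473; b = (118·(49/6) − 4·242)/(491/32) = -416/1473.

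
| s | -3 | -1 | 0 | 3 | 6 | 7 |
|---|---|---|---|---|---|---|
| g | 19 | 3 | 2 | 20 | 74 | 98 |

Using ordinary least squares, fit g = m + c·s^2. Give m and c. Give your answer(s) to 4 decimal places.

m = 1.6591, c = 1.9812

Normal-equation sums: Σ1 = 6, Σs^2 = 104, Σs^2·s^2 = 3860.
For Aᵀg: Σg = 216, Σs^2·g = 7820.
det = 6·3860 − 104² = 12344.
m = (216·3860 − 104·7820)/12344 = 2560/1543; c = (6·7820 − 104·216)/12344 = 3057/1543.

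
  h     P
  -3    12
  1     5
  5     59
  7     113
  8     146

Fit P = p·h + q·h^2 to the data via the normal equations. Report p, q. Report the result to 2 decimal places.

Compute the Gram sums: Σh·h = 148, Σh·h^2 = 954, Σh^2·h^2 = 7204.
For XᵀP: Σh·P = 2223, Σh^2·P = 16469.
So XᵀX·[p, q]ᵀ = XᵀP: [[148, 954]; [954, 7204]]·[p, q]ᵀ = [2223, 16469]ᵀ.
det = 148·7204 − 954² = 156076.
p = (2223·7204 − 954·16469)/156076 = 151533/78038; q = (148·16469 − 954·2223)/156076 = 158335/78038.

p = 1.94, q = 2.03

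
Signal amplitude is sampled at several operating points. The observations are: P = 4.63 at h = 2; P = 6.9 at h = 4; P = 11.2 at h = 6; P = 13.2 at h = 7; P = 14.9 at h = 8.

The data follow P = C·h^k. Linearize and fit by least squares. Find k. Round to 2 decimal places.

With ln Pᵢ as the transformed response and ln hᵢ as the regressor:
AᵀA = [[13.7233, 7.8966]; [7.8966, 5]], rhs = [18.7069, 11.1616]ᵀ  (here Σln h = 7.8966, Σ(ln h)² = 13.7233, Σln P = 11.1616, Σln h·ln P = 18.7069).
Solving (det = 6.2610): k = 0.86191, ln C = 0.87109.

k = 0.86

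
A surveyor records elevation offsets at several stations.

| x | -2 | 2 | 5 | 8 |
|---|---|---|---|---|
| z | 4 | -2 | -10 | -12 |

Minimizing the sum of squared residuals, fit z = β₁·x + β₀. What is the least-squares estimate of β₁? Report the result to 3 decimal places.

AᵀA·[β₁, β₀]ᵀ = Aᵀz reads: 97·β₁ + 13·β₀ = -158;  13·β₁ + 4·β₀ = -20.
Determinant 97·4 − 13² = 219.
β₁ = ((-158)·4 − 13·(-20))/219 = -124/73; β₀ = (97·(-20) − 13·(-158))/219 = 38/73.

β₁ = -1.699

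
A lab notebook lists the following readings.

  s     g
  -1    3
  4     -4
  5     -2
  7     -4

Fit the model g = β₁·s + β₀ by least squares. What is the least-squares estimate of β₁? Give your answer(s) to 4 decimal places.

β₁ = -0.8849

The normal system AᵀA·[β₁, β₀]ᵀ = Aᵀg is [[91, 15]; [15, 4]]·[β₁, β₀]ᵀ = [-57, -7]ᵀ.
Determinant 91·4 − 15² = 139.
β₁ = ((-57)·4 − 15·(-7))/139 = -123/139; β₀ = (91·(-7) − 15·(-57))/139 = 218/139.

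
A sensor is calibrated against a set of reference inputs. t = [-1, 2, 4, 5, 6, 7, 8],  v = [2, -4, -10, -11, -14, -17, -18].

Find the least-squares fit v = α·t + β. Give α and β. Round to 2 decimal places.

α = -2.31, β = -0.07

Compute the Gram sums: Σt·t = 195, Σt = 31, Σ1 = 7.
And Σt·v = -452, Σv = -72.
MᵀM·[α, β]ᵀ = Mᵀv becomes [[195, 31]; [31, 7]]·[α, β]ᵀ = [-452, -72]ᵀ.
det = 195·7 − 31² = 404.
α = ((-452)·7 − 31·(-72))/404 = -233/101; β = (195·(-72) − 31·(-452))/404 = -7/101.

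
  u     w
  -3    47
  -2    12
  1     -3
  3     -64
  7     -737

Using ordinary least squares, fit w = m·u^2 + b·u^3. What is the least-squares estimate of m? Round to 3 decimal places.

m = -0.913

The normal system AᵀA·[m, b]ᵀ = Aᵀw is [[2580, 16776]; [16776, 119172]]·[m, b]ᵀ = [-36221, -255887]ᵀ.
Determinant 2580·119172 − 16776² = 26029584.
m = ((-36221)·119172 − 16776·(-255887))/26029584 = -1980725/2169132; b = (2580·(-255887) − 16776·(-36221))/26029584 = -4378747/2169132.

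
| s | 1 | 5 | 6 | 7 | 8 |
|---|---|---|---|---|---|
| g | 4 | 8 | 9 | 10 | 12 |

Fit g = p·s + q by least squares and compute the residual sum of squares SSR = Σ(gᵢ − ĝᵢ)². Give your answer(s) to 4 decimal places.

SSR = 0.5685

With design matrix M, MᵀM = [[175, 27]; [27, 5]] and Mᵀg = [264, 43]ᵀ.
Determinant 175·5 − 27² = 146.
p = (264·5 − 27·43)/146 = 159/146; q = (175·43 − 27·264)/146 = 397/146.
Residuals: 14/73, -12/73, -37/146, -25/73, 83/146; SSR = 83/146.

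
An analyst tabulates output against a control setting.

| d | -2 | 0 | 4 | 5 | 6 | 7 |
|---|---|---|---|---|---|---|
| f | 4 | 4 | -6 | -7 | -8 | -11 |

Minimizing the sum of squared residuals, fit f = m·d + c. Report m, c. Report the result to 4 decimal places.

m = -1.7684, c = 1.8947

Entries of MᵀM: Σd·d = 130, Σd = 20, Σ1 = 6.
And Σd·f = -192, Σf = -24.
Eliminating c: 6·(row 1) − 20·(row 2) gives 380·m = 6·(-192) − 20·(-24) = -672, so m = -168/95.
Then c = ((-24) − 20·(-168/95))/6 = 36/19.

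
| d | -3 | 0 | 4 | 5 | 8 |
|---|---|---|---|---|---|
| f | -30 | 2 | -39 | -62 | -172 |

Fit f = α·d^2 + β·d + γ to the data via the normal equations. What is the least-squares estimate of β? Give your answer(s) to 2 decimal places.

β = 1.76

Forming MᵀM = [[5058, 674, 114]; [674, 114, 14]; [114, 14, 5]] and Mᵀf = [-13452, -1752, -301]ᵀ gives MᵀM·[α, β, γ]ᵀ = Mᵀf.
Solving the 3×3 system (Gaussian elimination) gives α = -53215/18136, β = 31971/18136, γ = 7999/4534.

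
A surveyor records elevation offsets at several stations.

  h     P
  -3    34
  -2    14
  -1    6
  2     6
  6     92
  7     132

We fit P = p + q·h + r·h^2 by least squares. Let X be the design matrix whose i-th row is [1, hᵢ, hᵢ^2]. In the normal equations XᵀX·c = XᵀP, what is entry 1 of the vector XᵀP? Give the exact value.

Entry 1 ↔ basis 1, so (XᵀP)_{1} = Σᵢ Pᵢ = (1)·(34) + (1)·(14) + (1)·(6) + (1)·(6) + (1)·(92) + (1)·(132) = 284.

284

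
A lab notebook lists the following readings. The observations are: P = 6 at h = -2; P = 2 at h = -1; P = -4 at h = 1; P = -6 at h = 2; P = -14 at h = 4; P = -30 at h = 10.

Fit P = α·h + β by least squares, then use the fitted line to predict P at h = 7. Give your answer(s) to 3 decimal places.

P̂ = -21.600

Normal-equation sums: Σh·h = 126, Σh = 14, Σ1 = 6.
Moment sums: Σh·P = -386, ΣP = -46.
MᵀM·[α, β]ᵀ = MᵀP becomes [[126, 14]; [14, 6]]·[α, β]ᵀ = [-386, -46]ᵀ.
Δ = 126·6 − 14² = 560.
α = ((-386)·6 − 14·(-46))/560 = -209/70; β = (126·(-46) − 14·(-386))/560 = -7/10.
At h = 7: P̂ = (-209/70)·(7) + (-7/10)·(1) = -108/5.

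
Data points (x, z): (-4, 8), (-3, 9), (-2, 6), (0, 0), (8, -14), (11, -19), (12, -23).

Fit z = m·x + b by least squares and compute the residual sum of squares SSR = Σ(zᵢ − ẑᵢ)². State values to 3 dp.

SSR = 9.090

With design matrix A, AᵀA = [[358, 22]; [22, 7]] and Aᵀz = [-668, -33]ᵀ.
Eliminating b: 7·(row 1) − 22·(row 2) gives 2022·m = 7·(-668) − 22·(-33) = -3950, so m = -1975/1011.
Then b = ((-33) − 22·(-1975/1011))/7 = 1441/1011.
Residuals: -1253/1011, 1733/1011, 225/337, -1441/1011, 205/1011, 1075/1011, -994/1011; SSR = 9190/1011.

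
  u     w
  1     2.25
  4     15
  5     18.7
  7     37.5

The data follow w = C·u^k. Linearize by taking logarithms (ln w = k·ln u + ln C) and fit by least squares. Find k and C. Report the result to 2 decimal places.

With ln wᵢ as the transformed response and ln uᵢ as the regressor:
Σln u = 4.9416, Σ(ln u)² = 8.2987, Σln w = 10.0718, Σln u·ln w = 15.5201.
Equations: 8.2987·k + 4.9416·ln C = 15.5201;  4.9416·k + 4·ln C = 10.0718.
Slope k = (n·Σln u·ln w − Σln u·Σln w)/(n·Σ(ln u)² − (Σln u)²) = (4·15.5201 − 4.9416·10.0718)/8.7748 = 1.40274; ln C = (Σln w − k·Σln u)/n = 0.78500, so C = exp(0.78500) = 2.19241.

k = 1.40, C = 2.19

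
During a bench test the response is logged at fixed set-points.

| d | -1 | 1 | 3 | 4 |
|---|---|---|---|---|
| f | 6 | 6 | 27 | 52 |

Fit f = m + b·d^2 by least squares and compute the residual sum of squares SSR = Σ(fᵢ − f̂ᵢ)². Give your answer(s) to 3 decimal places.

Normal-equation sums: Σ1 = 4, Σd^2 = 27, Σd^2·d^2 = 339.
For Aᵀf: Σf = 91, Σd^2·f = 1087.
So AᵀA·[m, b]ᵀ = Aᵀf: [[4, 27]; [27, 339]]·[m, b]ᵀ = [91, 1087]ᵀ.
Eliminating b: 339·(row 1) − 27·(row 2) gives 627·m = 339·91 − 27·1087 = 1500, so m = 500/209.
Then b = (1087 − 27·(500/209))/339 = 1891/627.
Residuals: 371/627, 371/627, -530/209, 848/627; SSR = 5618/627.

SSR = 8.960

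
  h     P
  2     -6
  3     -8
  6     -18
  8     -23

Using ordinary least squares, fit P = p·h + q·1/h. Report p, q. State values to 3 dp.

p = -2.912, q = 0.262

Forming XᵀX = [[113, 4]; [4, 233/576]] and XᵀP = [-328, -277/24]ᵀ gives XᵀX·[p, q]ᵀ = XᵀP.
Determinant 113·(233/576) − 4² = 17113/576.
p = ((-328)·(233/576) − 4·(-277/24))/(17113/576) = -49832/17113; q = (113·(-277/24) − 4·(-328))/(17113/576) = 4488/17113.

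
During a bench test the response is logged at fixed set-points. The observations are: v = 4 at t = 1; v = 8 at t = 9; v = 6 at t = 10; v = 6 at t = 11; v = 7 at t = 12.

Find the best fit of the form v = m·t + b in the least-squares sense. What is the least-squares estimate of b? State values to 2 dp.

b = 4.04

Sums needed: Σt·t = 447, Σt = 43, Σ1 = 5.
For Aᵀv: Σt·v = 286, Σv = 31.
AᵀA·[m, b]ᵀ = Aᵀv becomes [[447, 43]; [43, 5]]·[m, b]ᵀ = [286, 31]ᵀ.
Eliminating b: 5·(row 1) − 43·(row 2) gives 386·m = 5·286 − 43·31 = 97, so m = 97/386.
Then b = (31 − 43·(97/386))/5 = 1559/386.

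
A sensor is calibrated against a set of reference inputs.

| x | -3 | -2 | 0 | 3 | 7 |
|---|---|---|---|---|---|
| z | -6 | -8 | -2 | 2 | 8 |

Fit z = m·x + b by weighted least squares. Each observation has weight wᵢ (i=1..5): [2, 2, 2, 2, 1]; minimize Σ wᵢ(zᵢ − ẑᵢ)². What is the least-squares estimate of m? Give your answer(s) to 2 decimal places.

Forming MᵀWM = [[93, 3]; [3, 9]] and MᵀWz = [136, -20]ᵀ gives MᵀWM·[m, b]ᵀ = MᵀWz.
Determinant 93·9 − 3² = 828.
m = (136·9 − 3·(-20))/828 = 107/69; b = (93·(-20) − 3·136)/828 = -63/23.

m = 1.55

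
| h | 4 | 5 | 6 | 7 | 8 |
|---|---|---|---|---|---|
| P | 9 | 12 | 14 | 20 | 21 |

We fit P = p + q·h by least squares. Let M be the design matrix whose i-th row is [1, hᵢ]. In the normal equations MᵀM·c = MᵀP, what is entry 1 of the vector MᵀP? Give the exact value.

Entry 1 ↔ basis 1, so (MᵀP)_{1} = Σᵢ Pᵢ = (1)·(9) + (1)·(12) + (1)·(14) + (1)·(20) + (1)·(21) = 76.

76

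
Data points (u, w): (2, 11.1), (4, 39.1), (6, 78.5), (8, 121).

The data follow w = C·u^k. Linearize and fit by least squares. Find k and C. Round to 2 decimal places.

k = 1.73, C = 3.41

Let Y = ln w. Fitting Y = k·ln u + ln C by least squares:
Σln u = 5.9506, Σ(ln u)² = 9.9367, Σln w = 15.2320, Σln u·ln w = 24.5409.
Equations: 9.9367·k + 5.9506·ln C = 24.5409;  5.9506·k + 4·ln C = 15.2320.
Δ = 9.9367·4 − (5.9506)² = 4.3368; k = (24.5409·4 − 5.9506·15.2320)/4.3368 = 1.73481, ln C = (9.9367·15.2320 − 5.9506·24.5409)/4.3368 = 1.22717, so C = exp(1.22717) = 3.41157.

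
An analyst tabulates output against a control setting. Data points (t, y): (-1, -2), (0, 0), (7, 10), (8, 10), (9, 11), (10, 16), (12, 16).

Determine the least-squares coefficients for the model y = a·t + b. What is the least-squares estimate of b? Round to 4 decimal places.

Normal-equation sums: Σt·t = 439, Σt = 45, Σ1 = 7.
For Xᵀy: Σt·y = 603, Σy = 61.
Normal equations: [[439, 45]; [45, 7]]·[a, b]ᵀ = [603, 61]ᵀ.
Eliminating b: 7·(row 1) − 45·(row 2) gives 1048·a = 7·603 − 45·61 = 1476, so a = 369/262.
Then b = (61 − 45·(369/262))/7 = -89/262.

b = -0.3397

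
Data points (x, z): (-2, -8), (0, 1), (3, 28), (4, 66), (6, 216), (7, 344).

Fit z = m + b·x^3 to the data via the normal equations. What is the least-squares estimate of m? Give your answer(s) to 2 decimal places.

From the data, Σ1 = 6, Σx^3 = 642, Σx^3·x^3 = 169194.
And Σz = 647, Σx^3·z = 169692.
So AᵀA·[m, b]ᵀ = Aᵀz: [[6, 642]; [642, 169194]]·[m, b]ᵀ = [647, 169692]ᵀ.
Δ = 6·169194 − 642² = 603000.
m = (647·169194 − 642·169692)/603000 = 87709/100500; b = (6·169692 − 642·647)/603000 = 100463/100500.

m = 0.87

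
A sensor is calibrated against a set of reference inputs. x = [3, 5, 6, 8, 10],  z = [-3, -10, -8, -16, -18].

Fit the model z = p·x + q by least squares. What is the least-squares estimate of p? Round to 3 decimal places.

p = -2.158

Forming MᵀM = [[234, 32]; [32, 5]] and Mᵀz = [-415, -55]ᵀ gives MᵀM·[p, q]ᵀ = Mᵀz.
Eliminating q: 5·(row 1) − 32·(row 2) gives 146·p = 5·(-415) − 32·(-55) = -315, so p = -315/146.
Then q = ((-55) − 32·(-315/146))/5 = 205/73.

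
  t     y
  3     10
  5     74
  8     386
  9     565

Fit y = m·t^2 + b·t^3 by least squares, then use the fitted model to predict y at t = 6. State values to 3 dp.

The normal system AᵀA·[m, b]ᵀ = Aᵀy is [[11363, 95185]; [95185, 809939]]·[m, b]ᵀ = [72409, 619037]ᵀ.
Eliminating b: 809939·(row 1) − 95185·(row 2) gives 143152632·m = 809939·72409 − 95185·619037 = -276163794, so m = -15342433/7952924.
Then b = (619037 − 95185·(-15342433/7952924))/809939 = 7881487/7952924.
At t = 6: ŷ = (-15342433/7952924)·(36) + (7881487/7952924)·(216) = 287518401/1988231.

ŷ = 144.610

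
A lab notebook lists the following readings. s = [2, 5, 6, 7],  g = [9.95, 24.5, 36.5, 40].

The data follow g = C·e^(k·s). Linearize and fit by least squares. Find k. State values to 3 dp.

With ln gᵢ as the transformed response and sᵢ as the regressor:
Σs = 20.0000, Σ(s)² = 114.0000, Σln g = 12.7824, Σs·ln g = 67.9945.
Equations: 114.0000·k + 20.0000·ln C = 67.9945;  20.0000·k + 4·ln C = 12.7824.
Δ = 114.0000·4 − (20.0000)² = 56.0000; k = (67.9945·4 − 20.0000·12.7824)/56.0000 = 0.29160, ln C = (114.0000·12.7824 − 20.0000·67.9945)/56.0000 = 1.73763.

k = 0.292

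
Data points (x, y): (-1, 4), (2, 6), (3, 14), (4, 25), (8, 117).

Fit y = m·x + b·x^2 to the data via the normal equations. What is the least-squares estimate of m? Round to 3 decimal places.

m = -1.578

Entries of MᵀM: Σx·x = 94, Σx·x^2 = 610, Σx^2·x^2 = 4450.
Right-hand side: Σx·y = 1086, Σx^2·y = 8042.
MᵀM·[m, b]ᵀ = Mᵀy becomes [[94, 610]; [610, 4450]]·[m, b]ᵀ = [1086, 8042]ᵀ.
Determinant 94·4450 − 610² = 46200.
m = (1086·4450 − 610·8042)/46200 = -1823/1155; b = (94·8042 − 610·1086)/46200 = 11686/5775.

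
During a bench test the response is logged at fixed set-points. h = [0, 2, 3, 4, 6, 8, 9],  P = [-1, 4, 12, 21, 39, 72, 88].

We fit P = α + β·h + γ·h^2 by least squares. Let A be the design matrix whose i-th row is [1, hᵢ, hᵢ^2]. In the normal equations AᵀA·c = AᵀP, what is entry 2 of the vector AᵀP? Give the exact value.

Entry 2 ↔ basis h, so (AᵀP)_{2} = Σᵢ (h)·Pᵢ = (0)·(-1) + (2)·(4) + (3)·(12) + (4)·(21) + (6)·(39) + (8)·(72) + (9)·(88) = 1730.

1730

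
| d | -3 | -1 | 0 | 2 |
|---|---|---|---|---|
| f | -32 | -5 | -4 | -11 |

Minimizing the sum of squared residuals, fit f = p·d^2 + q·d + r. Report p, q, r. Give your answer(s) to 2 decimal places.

p = -2.83, q = 1.24, r = -2.46

The normal equations are: 98·p + (-20)·q + 14·r = -337;  (-20)·p + 14·q + (-2)·r = 79;  14·p + (-2)·q + 4·r = -52.
(Σd^2·d^2 = 98, Σd^2·d = -20, Σd^2 = 14, Σd·d = 14, Σd = -2, Σ1 = 4, Σd^2·f = -337, Σd·f = 79, Σf = -52.)
Inverting the 3×3 Gram matrix, [p, q, r]ᵀ = [-17/6, 97/78, -32/13]ᵀ.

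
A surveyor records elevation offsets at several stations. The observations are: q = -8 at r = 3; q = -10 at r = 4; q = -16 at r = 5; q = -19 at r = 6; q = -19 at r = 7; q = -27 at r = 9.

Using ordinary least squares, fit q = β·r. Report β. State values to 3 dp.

β = -2.935

Sums needed: Σr·r = 216.
Moment sums: Σr·q = -634.
So AᵀA·[β]ᵀ = Aᵀq: [[216]]·[β]ᵀ = [-634]ᵀ.
β = (-634)/216 = -2.93519.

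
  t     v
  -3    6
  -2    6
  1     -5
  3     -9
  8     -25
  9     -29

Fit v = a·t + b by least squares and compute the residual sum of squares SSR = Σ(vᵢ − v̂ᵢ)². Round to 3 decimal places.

SSR = 7.290

Setting ∂/∂a … = 0 gives: 168·a + 16·b = -523;  16·a + 6·b = -56.
(Σt·t = 168, Σt = 16, Σ1 = 6, Σt·v = -523, Σv = -56.)
det = 168·6 − 16² = 752.
a = ((-523)·6 − 16·(-56))/752 = -1121/376; b = (168·(-56) − 16·(-523))/752 = -65/47.
Residuals: -587/376, 267/188, -239/376, 499/376, 11/47, -295/376; SSR = 2741/376.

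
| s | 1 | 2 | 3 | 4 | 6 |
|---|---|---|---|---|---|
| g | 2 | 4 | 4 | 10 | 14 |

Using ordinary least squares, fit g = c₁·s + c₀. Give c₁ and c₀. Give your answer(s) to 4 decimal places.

c₁ = 2.5135, c₀ = -1.2432

From the data, Σs·s = 66, Σs = 16, Σ1 = 5.
For Mᵀg: Σs·g = 146, Σg = 34.
Normal equations: [[66, 16]; [16, 5]]·[c₁, c₀]ᵀ = [146, 34]ᵀ.
det = 66·5 − 16² = 74.
c₁ = (146·5 − 16·34)/74 = 93/37; c₀ = (66·34 − 16·146)/74 = -46/37.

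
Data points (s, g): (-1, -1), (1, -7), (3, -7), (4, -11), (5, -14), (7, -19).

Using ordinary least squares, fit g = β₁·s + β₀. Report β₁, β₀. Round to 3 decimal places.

β₁ = -2.135, β₀ = -3.073

Setting ∂/∂β₁ … = 0 gives: 101·β₁ + 19·β₀ = -274;  19·β₁ + 6·β₀ = -59.
(Σs·s = 101, Σs = 19, Σ1 = 6, Σs·g = -274, Σg = -59.)
Δ = 101·6 − 19² = 245.
β₁ = ((-274)·6 − 19·(-59))/245 = -523/245; β₀ = (101·(-59) − 19·(-274))/245 = -753/245.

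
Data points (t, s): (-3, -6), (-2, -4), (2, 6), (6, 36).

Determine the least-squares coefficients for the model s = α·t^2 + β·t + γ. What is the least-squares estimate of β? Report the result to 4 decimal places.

AᵀA·[α, β, γ]ᵀ = Aᵀs reads: 1409·α + 189·β + 53·γ = 1250;  189·α + 53·β + 3·γ = 254;  53·α + 3·β + 4·γ = 32.
(Σt^2·t^2 = 1409, Σt^2·t = 189, Σt^2 = 53, Σt·t = 53, Σt = 3, Σ1 = 4, Σt^2·s = 1250, Σt·s = 254, Σs = 32.)
Inverting the 3×3 Gram matrix, [α, β, γ]ᵀ = [949/1699, 4909/1699, -2664/1699]ᵀ.

β = 2.8893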